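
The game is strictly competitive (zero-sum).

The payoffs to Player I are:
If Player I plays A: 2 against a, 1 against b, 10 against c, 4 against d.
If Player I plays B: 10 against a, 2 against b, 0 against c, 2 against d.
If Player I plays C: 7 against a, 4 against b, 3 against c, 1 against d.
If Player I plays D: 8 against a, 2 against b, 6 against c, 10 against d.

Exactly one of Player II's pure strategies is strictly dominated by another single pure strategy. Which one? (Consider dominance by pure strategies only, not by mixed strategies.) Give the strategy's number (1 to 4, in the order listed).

1

Player II prefers columns that give Player I less. Compare a with b: 1 < 2, 2 < 10, 4 < 7, 2 < 8.
So b strictly dominates a for Player II; a is strictly dominated.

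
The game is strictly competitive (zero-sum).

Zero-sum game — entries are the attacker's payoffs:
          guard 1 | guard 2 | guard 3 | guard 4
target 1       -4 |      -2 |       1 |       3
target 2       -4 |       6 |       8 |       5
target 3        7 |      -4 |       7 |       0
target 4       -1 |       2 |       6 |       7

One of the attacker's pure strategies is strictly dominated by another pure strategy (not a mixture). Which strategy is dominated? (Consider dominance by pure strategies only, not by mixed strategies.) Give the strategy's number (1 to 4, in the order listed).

Compare target 1 with target 4: -1 > -4, 2 > -2, 6 > 1, 7 > 3.
So target 4 strictly dominates target 1 for the attacker; target 1 is strictly dominated.

1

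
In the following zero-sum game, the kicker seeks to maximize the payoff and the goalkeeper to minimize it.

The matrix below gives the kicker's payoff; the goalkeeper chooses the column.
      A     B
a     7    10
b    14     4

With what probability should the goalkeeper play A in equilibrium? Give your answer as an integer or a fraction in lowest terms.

Row minima are 7 and 4, so the kicker's maximin is 7; column maxima are 14 and 10, so the goalkeeper's minimax is 10. These differ, so the equilibrium is in mixed strategies.
Let the goalkeeper play A with probability q. The kicker is indifferent when 7q + 10(1−q) = 14q + 4(1−q), giving q = 6/13.

6/13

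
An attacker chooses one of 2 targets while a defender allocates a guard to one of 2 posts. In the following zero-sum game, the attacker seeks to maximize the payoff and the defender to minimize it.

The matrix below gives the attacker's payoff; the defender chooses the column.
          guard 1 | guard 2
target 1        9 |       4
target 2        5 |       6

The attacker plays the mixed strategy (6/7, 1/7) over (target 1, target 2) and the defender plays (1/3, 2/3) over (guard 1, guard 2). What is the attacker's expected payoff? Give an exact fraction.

17/3

Against (1/3, 2/3), each row's expected payoff is target 1: 17/3; target 2: 17/3.
Taking the (6/7, 1/7)-weighted average: (6/7)·(17/3) + (1/7)·(17/3) = 17/3.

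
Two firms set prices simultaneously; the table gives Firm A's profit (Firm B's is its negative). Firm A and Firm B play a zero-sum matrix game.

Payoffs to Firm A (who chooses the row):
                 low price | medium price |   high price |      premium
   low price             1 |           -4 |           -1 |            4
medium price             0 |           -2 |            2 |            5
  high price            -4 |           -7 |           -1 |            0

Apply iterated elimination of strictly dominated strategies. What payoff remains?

-2

Row high price is strictly dominated by row medium price (0>-4, -2>-7, 2>-1, 5>0); eliminate high price.
Column premium is strictly dominated by low price for Firm B (1<4, 0<5); eliminate premium.
Column low price is strictly dominated by medium price for Firm B (-4<1, -2<0); eliminate low price.
Row low price is strictly dominated by row medium price (-2>-4, 2>-1); eliminate low price.
Column high price is strictly dominated by medium price for Firm B (-2<2); eliminate high price.
Only (medium price, medium price) remains, with payoff -2.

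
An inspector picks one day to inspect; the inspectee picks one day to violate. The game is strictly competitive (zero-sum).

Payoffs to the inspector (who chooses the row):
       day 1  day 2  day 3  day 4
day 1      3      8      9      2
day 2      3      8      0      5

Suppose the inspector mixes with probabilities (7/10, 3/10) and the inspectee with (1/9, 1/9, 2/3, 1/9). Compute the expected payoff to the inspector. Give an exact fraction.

Against (1/9, 1/9, 2/3, 1/9), each row's expected payoff is day 1: 67/9; day 2: 16/9.
Taking the (7/10, 3/10)-weighted average: (7/10)·(67/9) + (3/10)·(16/9) = 517/90.

517/90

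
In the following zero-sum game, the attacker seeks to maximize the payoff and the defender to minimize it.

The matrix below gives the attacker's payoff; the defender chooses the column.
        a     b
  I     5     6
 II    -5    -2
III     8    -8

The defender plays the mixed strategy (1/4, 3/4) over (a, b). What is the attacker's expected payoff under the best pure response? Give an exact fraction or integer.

23/4

I: (5)·(1/4) + (6)·(3/4) = 23/4.
II: (-5)·(1/4) + (-2)·(3/4) = -11/4.
III: (8)·(1/4) + (-8)·(3/4) = -4.
The best pure response is I with expected payoff 23/4.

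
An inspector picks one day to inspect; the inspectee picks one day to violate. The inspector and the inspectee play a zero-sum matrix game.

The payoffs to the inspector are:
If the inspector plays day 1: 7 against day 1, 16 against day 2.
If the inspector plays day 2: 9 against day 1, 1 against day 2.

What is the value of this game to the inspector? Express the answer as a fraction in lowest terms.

137/17

Row minima are 7 and 1, so the inspector's maximin is 7; column maxima are 9 and 16, so the inspectee's minimax is 9. These differ, so the equilibrium is in mixed strategies.
Let the inspector play day 1 with probability p. The inspectee is indifferent when 7p + 9(1−p) = 16p + (1−p), giving p = 8/17.
Let the inspectee play day 1 with probability q. The inspector is indifferent when 7q + 16(1−q) = 9q + (1−q), giving q = 15/17.
The value is 7·(15/17) + (16)·(2/17) = 137/17.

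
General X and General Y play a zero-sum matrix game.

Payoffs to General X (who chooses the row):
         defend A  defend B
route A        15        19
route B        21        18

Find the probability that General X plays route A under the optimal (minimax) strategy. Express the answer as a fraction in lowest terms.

Row minima are 15 and 18, so General X's maximin is 18; column maxima are 21 and 19, so General Y's minimax is 19. These differ, so the equilibrium is in mixed strategies.
Let General X play route A with probability p. General Y is indifferent when 15p + 21(1−p) = 19p + 18(1−p), giving p = 3/7.

3/7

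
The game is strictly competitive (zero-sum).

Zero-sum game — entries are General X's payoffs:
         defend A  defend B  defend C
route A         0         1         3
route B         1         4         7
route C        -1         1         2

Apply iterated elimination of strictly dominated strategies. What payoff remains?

Row route A is strictly dominated by row route B (1>0, 4>1, 7>3); eliminate route A.
Row route C is strictly dominated by row route B (1>-1, 4>1, 7>2); eliminate route C.
Column defend B is strictly dominated by defend A for General Y (1<4); eliminate defend B.
Column defend C is strictly dominated by defend A for General Y (1<7); eliminate defend C.
Only (route B, defend A) remains, with payoff 1.

1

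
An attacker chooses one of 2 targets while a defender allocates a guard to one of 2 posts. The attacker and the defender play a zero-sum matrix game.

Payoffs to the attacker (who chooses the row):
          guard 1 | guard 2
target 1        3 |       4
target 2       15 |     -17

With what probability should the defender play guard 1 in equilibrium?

7/11

Row minima are 3 and -17, so the attacker's maximin is 3; column maxima are 15 and 4, so the defender's minimax is 4. These differ, so the equilibrium is in mixed strategies.
Let the defender play guard 1 with probability q. The attacker is indifferent when 3q + 4(1−q) = 15q − 17(1−q), giving q = 7/11.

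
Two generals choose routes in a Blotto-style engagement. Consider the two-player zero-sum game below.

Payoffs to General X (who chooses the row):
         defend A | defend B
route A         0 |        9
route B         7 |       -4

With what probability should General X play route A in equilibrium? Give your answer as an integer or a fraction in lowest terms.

11/20

Row minima are 0 and -4, so General X's maximin is 0; column maxima are 7 and 9, so General Y's minimax is 7. These differ, so the equilibrium is in mixed strategies.
Let General X play route A with probability p. General Y is indifferent when 7(1−p) = 9p − 4(1−p), giving p = 11/20.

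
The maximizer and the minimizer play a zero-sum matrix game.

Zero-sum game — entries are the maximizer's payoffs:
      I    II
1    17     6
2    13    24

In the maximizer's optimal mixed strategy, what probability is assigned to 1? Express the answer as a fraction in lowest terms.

Row minima are 6 and 13, so the maximizer's maximin is 13; column maxima are 17 and 24, so the minimizer's minimax is 17. These differ, so the equilibrium is in mixed strategies.
Let the maximizer play 1 with probability p. The minimizer is indifferent when 17p + 13(1−p) = 6p + 24(1−p), giving p = 1/2.

1/2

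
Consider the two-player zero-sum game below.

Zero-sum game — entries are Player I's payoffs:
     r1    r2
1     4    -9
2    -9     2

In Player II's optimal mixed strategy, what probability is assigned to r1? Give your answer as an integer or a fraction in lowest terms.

Row minima are -9 and -9, so Player I's maximin is -9; column maxima are 4 and 2, so Player II's minimax is 2. These differ, so the equilibrium is in mixed strategies.
Let Player II play r1 with probability q. Player I is indifferent when 4q − 9(1−q) = −9q + 2(1−q), giving q = 11/24.

11/24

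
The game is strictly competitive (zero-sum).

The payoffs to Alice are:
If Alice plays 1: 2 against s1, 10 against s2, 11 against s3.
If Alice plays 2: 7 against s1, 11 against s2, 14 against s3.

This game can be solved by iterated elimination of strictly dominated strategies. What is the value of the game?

Row 1 is strictly dominated by row 2 (7>2, 11>10, 14>11); eliminate 1.
Column s3 is strictly dominated by s1 for Bob (7<14); eliminate s3.
Column s2 is strictly dominated by s1 for Bob (7<11); eliminate s2.
Only (2, s1) remains, with payoff 7.

7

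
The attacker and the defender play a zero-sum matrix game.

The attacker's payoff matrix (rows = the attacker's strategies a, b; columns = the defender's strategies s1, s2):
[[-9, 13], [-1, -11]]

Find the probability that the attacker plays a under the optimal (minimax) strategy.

5/16

Row minima are -9 and -11, so the attacker's maximin is -9; column maxima are -1 and 13, so the defender's minimax is -1. These differ, so the equilibrium is in mixed strategies.
Let the attacker play a with probability p. The defender is indifferent when −9p − (1−p) = 13p − 11(1−p), giving p = 5/16.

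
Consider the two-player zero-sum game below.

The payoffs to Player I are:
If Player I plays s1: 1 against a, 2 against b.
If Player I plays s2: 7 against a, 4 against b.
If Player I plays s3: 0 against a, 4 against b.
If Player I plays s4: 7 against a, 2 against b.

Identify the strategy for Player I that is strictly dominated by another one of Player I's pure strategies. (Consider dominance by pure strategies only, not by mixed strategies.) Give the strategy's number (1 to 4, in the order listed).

1

Compare s1 with s2: 7 > 1, 4 > 2.
So s2 strictly dominates s1 for Player I; s1 is strictly dominated.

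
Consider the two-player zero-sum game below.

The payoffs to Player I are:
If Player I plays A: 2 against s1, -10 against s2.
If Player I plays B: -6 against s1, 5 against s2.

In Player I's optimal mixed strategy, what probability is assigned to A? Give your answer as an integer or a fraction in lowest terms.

11/23

Row minima are -10 and -6, so Player I's maximin is -6; column maxima are 2 and 5, so Player II's minimax is 2. These differ, so the equilibrium is in mixed strategies.
Let Player I play A with probability p. Player II is indifferent when 2p − 6(1−p) = −10p + 5(1−p), giving p = 11/23.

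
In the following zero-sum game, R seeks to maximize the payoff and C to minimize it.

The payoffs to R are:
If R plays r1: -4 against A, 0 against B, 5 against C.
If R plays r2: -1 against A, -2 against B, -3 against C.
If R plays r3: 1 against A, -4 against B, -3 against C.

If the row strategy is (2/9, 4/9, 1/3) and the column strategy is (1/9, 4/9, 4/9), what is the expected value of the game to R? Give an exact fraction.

-133/81

Against (1/9, 4/9, 4/9), each row's expected payoff is r1: 16/9; r2: -7/3; r3: -3.
Taking the (2/9, 4/9, 1/3)-weighted average: (2/9)·(16/9) + (4/9)·(-7/3) + (1/3)·(-3) = -133/81.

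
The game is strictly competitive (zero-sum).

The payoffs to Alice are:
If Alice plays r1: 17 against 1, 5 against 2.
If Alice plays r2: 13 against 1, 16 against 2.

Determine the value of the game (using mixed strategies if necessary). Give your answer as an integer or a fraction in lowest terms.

69/5

Row minima are 5 and 13, so Alice's maximin is 13; column maxima are 17 and 16, so Bob's minimax is 16. These differ, so the equilibrium is in mixed strategies.
Let Alice play r1 with probability p. Bob is indifferent when 17p + 13(1−p) = 5p + 16(1−p), giving p = 1/5.
Let Bob play 1 with probability q. Alice is indifferent when 17q + 5(1−q) = 13q + 16(1−q), giving q = 11/15.
The value is 17·(11/15) + (5)·(4/15) = 69/5.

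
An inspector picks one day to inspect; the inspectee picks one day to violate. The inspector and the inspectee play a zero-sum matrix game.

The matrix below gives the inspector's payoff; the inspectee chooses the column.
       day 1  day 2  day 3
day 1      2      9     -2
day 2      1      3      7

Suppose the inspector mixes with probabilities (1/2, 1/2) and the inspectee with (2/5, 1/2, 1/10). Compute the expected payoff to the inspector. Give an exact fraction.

Against (2/5, 1/2, 1/10), each row's expected payoff is day 1: 51/10; day 2: 13/5.
Taking the (1/2, 1/2)-weighted average: (1/2)·(51/10) + (1/2)·(13/5) = 77/20.

77/20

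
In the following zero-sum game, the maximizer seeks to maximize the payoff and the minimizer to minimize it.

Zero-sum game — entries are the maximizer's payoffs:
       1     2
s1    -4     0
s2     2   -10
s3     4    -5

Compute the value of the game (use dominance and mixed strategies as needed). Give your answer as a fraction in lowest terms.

Row s2 is strictly dominated by row s3, so the maximizer never plays it.
The remaining 2×2 game on (s1, s3) × (1, 2) has no saddle point. Let the maximizer play s1 with probability p; indifference gives −4p + 4(1−p) = −5(1−p), so p = 9/13.
Similarly the minimizer's optimal q on 1 is 5/13, and the value is -4·(5/13) + (0)·(8/13) = -20/13.

-20/13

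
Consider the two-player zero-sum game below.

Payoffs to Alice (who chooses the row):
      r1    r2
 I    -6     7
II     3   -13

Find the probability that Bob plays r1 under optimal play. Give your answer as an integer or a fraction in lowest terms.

20/29

Row minima are -6 and -13, so Alice's maximin is -6; column maxima are 3 and 7, so Bob's minimax is 3. These differ, so the equilibrium is in mixed strategies.
Let Bob play r1 with probability q. Alice is indifferent when −6q + 7(1−q) = 3q − 13(1−q), giving q = 20/29.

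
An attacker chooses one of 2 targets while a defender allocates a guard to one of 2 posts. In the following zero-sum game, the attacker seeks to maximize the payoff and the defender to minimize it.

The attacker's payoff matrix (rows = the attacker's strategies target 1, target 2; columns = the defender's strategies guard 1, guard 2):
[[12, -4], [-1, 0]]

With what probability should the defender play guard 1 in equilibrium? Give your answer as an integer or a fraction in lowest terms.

Row minima are -4 and -1, so the attacker's maximin is -1; column maxima are 12 and 0, so the defender's minimax is 0. These differ, so the equilibrium is in mixed strategies.
Let the defender play guard 1 with probability q. The attacker is indifferent when 12q − 4(1−q) = −q, giving q = 4/17.

4/17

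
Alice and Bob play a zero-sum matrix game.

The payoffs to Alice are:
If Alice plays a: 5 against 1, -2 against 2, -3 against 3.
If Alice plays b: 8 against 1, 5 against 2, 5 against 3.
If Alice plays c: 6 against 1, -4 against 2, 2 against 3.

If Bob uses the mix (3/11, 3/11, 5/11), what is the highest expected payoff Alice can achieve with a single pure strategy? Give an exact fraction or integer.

a: (5)·(3/11) + (-2)·(3/11) + (-3)·(5/11) = -6/11.
b: (8)·(3/11) + (5)·(3/11) + (5)·(5/11) = 64/11.
c: (6)·(3/11) + (-4)·(3/11) + (2)·(5/11) = 16/11.
The best pure response is b with expected payoff 64/11.

64/11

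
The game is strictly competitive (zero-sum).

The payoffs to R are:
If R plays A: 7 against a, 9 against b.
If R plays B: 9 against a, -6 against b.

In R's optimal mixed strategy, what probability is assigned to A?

15/17

Row minima are 7 and -6, so R's maximin is 7; column maxima are 9 and 9, so C's minimax is 9. These differ, so the equilibrium is in mixed strategies.
Let R play A with probability p. C is indifferent when 7p + 9(1−p) = 9p − 6(1−p), giving p = 15/17.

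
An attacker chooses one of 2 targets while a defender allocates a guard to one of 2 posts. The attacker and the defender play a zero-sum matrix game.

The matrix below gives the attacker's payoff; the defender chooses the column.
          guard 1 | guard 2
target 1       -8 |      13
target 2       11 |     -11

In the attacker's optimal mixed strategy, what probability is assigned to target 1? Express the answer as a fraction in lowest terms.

Row minima are -8 and -11, so the attacker's maximin is -8; column maxima are 11 and 13, so the defender's minimax is 11. These differ, so the equilibrium is in mixed strategies.
Let the attacker play target 1 with probability p. The defender is indifferent when −8p + 11(1−p) = 13p − 11(1−p), giving p = 22/43.

22/43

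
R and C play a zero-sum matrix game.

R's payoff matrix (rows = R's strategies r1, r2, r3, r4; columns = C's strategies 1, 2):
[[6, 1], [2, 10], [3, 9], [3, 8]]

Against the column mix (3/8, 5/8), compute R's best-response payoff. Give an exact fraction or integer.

7

r1: (6)·(3/8) + (1)·(5/8) = 23/8.
r2: (2)·(3/8) + (10)·(5/8) = 7.
r3: (3)·(3/8) + (9)·(5/8) = 27/4.
r4: (3)·(3/8) + (8)·(5/8) = 49/8.
The best pure response is r2 with expected payoff 7.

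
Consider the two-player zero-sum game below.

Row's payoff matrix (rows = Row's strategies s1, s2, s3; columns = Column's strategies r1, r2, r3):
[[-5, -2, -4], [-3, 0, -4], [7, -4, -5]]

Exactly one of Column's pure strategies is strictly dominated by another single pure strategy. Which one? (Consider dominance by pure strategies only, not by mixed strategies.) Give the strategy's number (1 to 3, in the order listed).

Column prefers columns that give Row less. Compare r2 with r3: -4 < -2, -4 < 0, -5 < -4.
So r3 strictly dominates r2 for Column; r2 is strictly dominated.

2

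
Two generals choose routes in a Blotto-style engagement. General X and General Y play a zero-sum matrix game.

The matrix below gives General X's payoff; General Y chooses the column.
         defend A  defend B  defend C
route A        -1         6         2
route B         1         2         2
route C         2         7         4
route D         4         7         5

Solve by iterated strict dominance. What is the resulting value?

4

Row route B is strictly dominated by row route C (2>1, 7>2, 4>2); eliminate route B.
Column defend C is strictly dominated by defend A for General Y (-1<2, 2<4, 4<5); eliminate defend C.
Column defend B is strictly dominated by defend A for General Y (-1<6, 2<7, 4<7); eliminate defend B.
Row route C is strictly dominated by row route D (4>2); eliminate route C.
Row route A is strictly dominated by row route D (4>-1); eliminate route A.
Only (route D, defend A) remains, with payoff 4.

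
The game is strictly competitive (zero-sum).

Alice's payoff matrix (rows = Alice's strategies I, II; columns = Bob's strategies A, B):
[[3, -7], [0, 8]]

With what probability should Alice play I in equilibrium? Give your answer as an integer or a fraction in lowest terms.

4/9

Row minima are -7 and 0, so Alice's maximin is 0; column maxima are 3 and 8, so Bob's minimax is 3. These differ, so the equilibrium is in mixed strategies.
Let Alice play I with probability p. Bob is indifferent when 3p = −7p + 8(1−p), giving p = 4/9.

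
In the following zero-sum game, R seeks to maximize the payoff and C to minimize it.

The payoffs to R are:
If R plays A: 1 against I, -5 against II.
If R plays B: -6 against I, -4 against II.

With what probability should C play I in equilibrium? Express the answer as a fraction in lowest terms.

1/8

Row minima are -5 and -6, so R's maximin is -5; column maxima are 1 and -4, so C's minimax is -4. These differ, so the equilibrium is in mixed strategies.
Let C play I with probability q. R is indifferent when q − 5(1−q) = −6q − 4(1−q), giving q = 1/8.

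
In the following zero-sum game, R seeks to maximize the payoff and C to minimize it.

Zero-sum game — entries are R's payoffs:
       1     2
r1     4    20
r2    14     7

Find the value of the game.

Row minima are 4 and 7, so R's maximin is 7; column maxima are 14 and 20, so C's minimax is 14. These differ, so the equilibrium is in mixed strategies.
Let R play r1 with probability p. C is indifferent when 4p + 14(1−p) = 20p + 7(1−p), giving p = 7/23.
Let C play 1 with probability q. R is indifferent when 4q + 20(1−q) = 14q + 7(1−q), giving q = 13/23.
The value is 4·(13/23) + (20)·(10/23) = 252/23.

252/23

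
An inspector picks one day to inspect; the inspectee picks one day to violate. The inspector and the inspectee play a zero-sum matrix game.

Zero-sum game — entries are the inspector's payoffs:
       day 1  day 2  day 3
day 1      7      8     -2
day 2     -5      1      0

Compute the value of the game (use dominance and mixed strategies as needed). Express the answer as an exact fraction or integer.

-5/7

Column day 2 is strictly dominated by day 1 for the inspectee (it gives the inspector more in every row).
The remaining 2×2 game on (day 1, day 2) × (day 1, day 3) has no saddle point. Let the inspector play day 1 with probability p; indifference gives 7p − 5(1−p) = −2p, so p = 5/14.
Similarly the inspectee's optimal q on day 1 is 1/7, and the value is 7·(1/7) + (-2)·(6/7) = -5/7.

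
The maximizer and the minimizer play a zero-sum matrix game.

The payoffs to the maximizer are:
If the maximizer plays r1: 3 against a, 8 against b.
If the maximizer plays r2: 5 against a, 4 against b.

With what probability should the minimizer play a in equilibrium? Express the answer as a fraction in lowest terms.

2/3

Row minima are 3 and 4, so the maximizer's maximin is 4; column maxima are 5 and 8, so the minimizer's minimax is 5. These differ, so the equilibrium is in mixed strategies.
Let the minimizer play a with probability q. The maximizer is indifferent when 3q + 8(1−q) = 5q + 4(1−q), giving q = 2/3.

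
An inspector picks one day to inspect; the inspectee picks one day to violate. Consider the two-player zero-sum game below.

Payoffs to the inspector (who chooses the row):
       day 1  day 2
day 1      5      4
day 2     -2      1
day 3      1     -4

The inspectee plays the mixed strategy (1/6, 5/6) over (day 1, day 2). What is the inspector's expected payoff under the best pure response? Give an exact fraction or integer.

25/6

day 1: (5)·(1/6) + (4)·(5/6) = 25/6.
day 2: (-2)·(1/6) + (1)·(5/6) = 1/2.
day 3: (1)·(1/6) + (-4)·(5/6) = -19/6.
The best pure response is day 1 with expected payoff 25/6.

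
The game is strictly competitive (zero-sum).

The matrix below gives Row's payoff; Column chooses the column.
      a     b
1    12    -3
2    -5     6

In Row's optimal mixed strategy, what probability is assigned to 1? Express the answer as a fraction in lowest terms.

11/26

Row minima are -3 and -5, so Row's maximin is -3; column maxima are 12 and 6, so Column's minimax is 6. These differ, so the equilibrium is in mixed strategies.
Let Row play 1 with probability p. Column is indifferent when 12p − 5(1−p) = −3p + 6(1−p), giving p = 11/26.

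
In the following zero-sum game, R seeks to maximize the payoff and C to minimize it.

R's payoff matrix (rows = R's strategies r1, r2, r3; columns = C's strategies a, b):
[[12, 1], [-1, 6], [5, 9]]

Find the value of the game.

103/15

Row r2 is strictly dominated by row r3, so R never plays it.
The remaining 2×2 game on (r1, r3) × (a, b) has no saddle point. Let R play r1 with probability p; indifference gives 12p + 5(1−p) = p + 9(1−p), so p = 4/15.
Similarly C's optimal q on a is 8/15, and the value is 12·(8/15) + (1)·(7/15) = 103/15.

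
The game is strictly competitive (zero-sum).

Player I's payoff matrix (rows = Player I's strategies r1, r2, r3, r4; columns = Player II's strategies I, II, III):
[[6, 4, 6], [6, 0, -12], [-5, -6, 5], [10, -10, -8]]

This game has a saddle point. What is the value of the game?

Row minima: 4, -12, -6, -10 → Player I's maximin is 4.
Column maxima: 10, 4, 6 → Player II's minimax is 4.
They coincide at (r1, II), so the value is 4.

4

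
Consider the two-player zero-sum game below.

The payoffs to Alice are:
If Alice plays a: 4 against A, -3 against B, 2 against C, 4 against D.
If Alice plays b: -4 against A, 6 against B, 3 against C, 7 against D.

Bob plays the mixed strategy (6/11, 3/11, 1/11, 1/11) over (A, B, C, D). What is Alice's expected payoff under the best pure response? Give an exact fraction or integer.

a: (4)·(6/11) + (-3)·(3/11) + (2)·(1/11) + (4)·(1/11) = 21/11.
b: (-4)·(6/11) + (6)·(3/11) + (3)·(1/11) + (7)·(1/11) = 4/11.
The best pure response is a with expected payoff 21/11.

21/11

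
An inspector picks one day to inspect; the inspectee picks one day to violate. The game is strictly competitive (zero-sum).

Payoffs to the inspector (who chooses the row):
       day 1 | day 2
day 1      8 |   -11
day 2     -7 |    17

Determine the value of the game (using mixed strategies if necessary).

59/43

Row minima are -11 and -7, so the inspector's maximin is -7; column maxima are 8 and 17, so the inspectee's minimax is 8. These differ, so the equilibrium is in mixed strategies.
Let the inspector play day 1 with probability p. The inspectee is indifferent when 8p − 7(1−p) = −11p + 17(1−p), giving p = 24/43.
Let the inspectee play day 1 with probability q. The inspector is indifferent when 8q − 11(1−q) = −7q + 17(1−q), giving q = 28/43.
The value is 8·(28/43) + (-11)·(15/43) = 59/43.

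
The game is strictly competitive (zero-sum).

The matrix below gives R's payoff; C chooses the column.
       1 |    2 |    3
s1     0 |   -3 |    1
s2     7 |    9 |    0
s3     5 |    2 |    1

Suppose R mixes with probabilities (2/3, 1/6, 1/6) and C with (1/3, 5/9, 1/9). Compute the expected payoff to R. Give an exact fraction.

Against (1/3, 5/9, 1/9), each row's expected payoff is s1: -14/9; s2: 22/3; s3: 26/9.
Taking the (2/3, 1/6, 1/6)-weighted average: (2/3)·(-14/9) + (1/6)·(22/3) + (1/6)·(26/9) = 2/3.

2/3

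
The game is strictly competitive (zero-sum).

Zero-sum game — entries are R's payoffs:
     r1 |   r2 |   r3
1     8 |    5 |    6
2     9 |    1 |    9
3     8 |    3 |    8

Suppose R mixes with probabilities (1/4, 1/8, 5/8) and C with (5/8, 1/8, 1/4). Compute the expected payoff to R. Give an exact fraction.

Against (5/8, 1/8, 1/4), each row's expected payoff is 1: 57/8; 2: 8; 3: 59/8.
Taking the (1/4, 1/8, 5/8)-weighted average: (1/4)·(57/8) + (1/8)·(8) + (5/8)·(59/8) = 473/64.

473/64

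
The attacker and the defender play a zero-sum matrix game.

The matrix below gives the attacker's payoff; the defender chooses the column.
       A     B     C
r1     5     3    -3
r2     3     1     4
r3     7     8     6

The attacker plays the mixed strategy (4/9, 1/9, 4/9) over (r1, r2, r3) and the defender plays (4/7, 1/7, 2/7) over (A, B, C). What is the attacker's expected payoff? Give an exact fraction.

281/63

Against (4/7, 1/7, 2/7), each row's expected payoff is r1: 17/7; r2: 3; r3: 48/7.
Taking the (4/9, 1/9, 4/9)-weighted average: (4/9)·(17/7) + (1/9)·(3) + (4/9)·(48/7) = 281/63.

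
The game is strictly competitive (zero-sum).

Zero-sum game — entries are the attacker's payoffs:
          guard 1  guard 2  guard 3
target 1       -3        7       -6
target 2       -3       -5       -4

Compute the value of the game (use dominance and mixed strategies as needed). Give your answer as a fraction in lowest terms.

Column guard 1 is strictly dominated by guard 3 for the defender (it gives the attacker more in every row).
The remaining 2×2 game on (target 1, target 2) × (guard 2, guard 3) has no saddle point. Let the attacker play target 1 with probability p; indifference gives 7p − 5(1−p) = −6p − 4(1−p), so p = 1/14.
Similarly the defender's optimal q on guard 2 is 1/7, and the value is 7·(1/7) + (-6)·(6/7) = -29/7.

-29/7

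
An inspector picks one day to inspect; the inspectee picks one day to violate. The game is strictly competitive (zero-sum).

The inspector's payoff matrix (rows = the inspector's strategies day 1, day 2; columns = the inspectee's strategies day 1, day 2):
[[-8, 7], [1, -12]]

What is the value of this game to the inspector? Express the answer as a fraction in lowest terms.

Row minima are -8 and -12, so the inspector's maximin is -8; column maxima are 1 and 7, so the inspectee's minimax is 1. These differ, so the equilibrium is in mixed strategies.
Let the inspector play day 1 with probability p. The inspectee is indifferent when −8p + (1−p) = 7p − 12(1−p), giving p = 13/28.
Let the inspectee play day 1 with probability q. The inspector is indifferent when −8q + 7(1−q) = q − 12(1−q), giving q = 19/28.
The value is -8·(19/28) + (7)·(9/28) = -89/28.

-89/28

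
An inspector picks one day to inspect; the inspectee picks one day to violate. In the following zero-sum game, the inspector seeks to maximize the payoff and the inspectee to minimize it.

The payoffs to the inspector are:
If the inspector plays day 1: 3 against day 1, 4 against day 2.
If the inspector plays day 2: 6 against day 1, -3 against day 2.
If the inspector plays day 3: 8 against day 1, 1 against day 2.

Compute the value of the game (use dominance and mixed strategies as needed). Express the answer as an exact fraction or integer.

Row day 2 is strictly dominated by row day 3, so the inspector never plays it.
The remaining 2×2 game on (day 1, day 3) × (day 1, day 2) has no saddle point. Let the inspector play day 1 with probability p; indifference gives 3p + 8(1−p) = 4p + (1−p), so p = 7/8.
Similarly the inspectee's optimal q on day 1 is 3/8, and the value is 3·(3/8) + (4)·(5/8) = 29/8.

29/8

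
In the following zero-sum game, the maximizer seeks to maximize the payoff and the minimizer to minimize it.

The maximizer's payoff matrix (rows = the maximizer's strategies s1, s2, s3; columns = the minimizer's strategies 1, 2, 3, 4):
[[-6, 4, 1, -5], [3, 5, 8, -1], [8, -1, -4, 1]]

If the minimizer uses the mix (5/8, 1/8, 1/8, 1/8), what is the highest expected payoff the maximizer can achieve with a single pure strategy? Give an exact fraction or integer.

s1: (-6)·(5/8) + (4)·(1/8) + (1)·(1/8) + (-5)·(1/8) = -15/4.
s2: (3)·(5/8) + (5)·(1/8) + (8)·(1/8) + (-1)·(1/8) = 27/8.
s3: (8)·(5/8) + (-1)·(1/8) + (-4)·(1/8) + (1)·(1/8) = 9/2.
The best pure response is s3 with expected payoff 9/2.

9/2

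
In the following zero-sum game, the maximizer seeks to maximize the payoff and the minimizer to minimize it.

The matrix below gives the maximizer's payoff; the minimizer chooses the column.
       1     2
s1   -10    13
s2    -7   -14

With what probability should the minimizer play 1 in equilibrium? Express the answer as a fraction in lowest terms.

9/10

Row minima are -10 and -14, so the maximizer's maximin is -10; column maxima are -7 and 13, so the minimizer's minimax is -7. These differ, so the equilibrium is in mixed strategies.
Let the minimizer play 1 with probability q. The maximizer is indifferent when −10q + 13(1−q) = −7q − 14(1−q), giving q = 9/10.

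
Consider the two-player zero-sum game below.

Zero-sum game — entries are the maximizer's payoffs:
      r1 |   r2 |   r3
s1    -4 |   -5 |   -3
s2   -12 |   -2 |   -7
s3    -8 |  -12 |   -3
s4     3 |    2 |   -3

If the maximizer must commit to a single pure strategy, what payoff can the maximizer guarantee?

The worst-case payoff for each row is s1: -5, s2: -12, s3: -12, s4: -3.
The best of these is -3.

-3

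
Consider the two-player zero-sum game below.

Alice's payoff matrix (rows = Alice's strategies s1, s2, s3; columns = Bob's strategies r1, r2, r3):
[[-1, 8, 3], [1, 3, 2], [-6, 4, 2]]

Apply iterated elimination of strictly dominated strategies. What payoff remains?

Row s3 is strictly dominated by row s1 (-1>-6, 8>4, 3>2); eliminate s3.
Column r3 is strictly dominated by r1 for Bob (-1<3, 1<2); eliminate r3.
Column r2 is strictly dominated by r1 for Bob (-1<8, 1<3); eliminate r2.
Row s1 is strictly dominated by row s2 (1>-1); eliminate s1.
Only (s2, r1) remains, with payoff 1.

1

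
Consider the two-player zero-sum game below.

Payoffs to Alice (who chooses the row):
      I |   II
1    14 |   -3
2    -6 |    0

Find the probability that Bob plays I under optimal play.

Row minima are -3 and -6, so Alice's maximin is -3; column maxima are 14 and 0, so Bob's minimax is 0. These differ, so the equilibrium is in mixed strategies.
Let Bob play I with probability q. Alice is indifferent when 14q − 3(1−q) = −6q, giving q = 3/23.

3/23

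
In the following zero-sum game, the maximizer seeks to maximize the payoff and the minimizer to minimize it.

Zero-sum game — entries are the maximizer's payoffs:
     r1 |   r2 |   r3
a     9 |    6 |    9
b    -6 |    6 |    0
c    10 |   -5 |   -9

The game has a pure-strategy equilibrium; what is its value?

Row minima: 6, -6, -9 → the maximizer's maximin is 6.
Column maxima: 10, 6, 9 → the minimizer's minimax is 6.
They coincide at (a, r2), so the value is 6.

6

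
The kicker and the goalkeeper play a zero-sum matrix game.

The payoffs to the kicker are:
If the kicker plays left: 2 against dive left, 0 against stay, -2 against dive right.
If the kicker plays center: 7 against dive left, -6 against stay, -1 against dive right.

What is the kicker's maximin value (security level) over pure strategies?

The worst-case payoff for each row is left: -2, center: -6.
The best of these is -2.

-2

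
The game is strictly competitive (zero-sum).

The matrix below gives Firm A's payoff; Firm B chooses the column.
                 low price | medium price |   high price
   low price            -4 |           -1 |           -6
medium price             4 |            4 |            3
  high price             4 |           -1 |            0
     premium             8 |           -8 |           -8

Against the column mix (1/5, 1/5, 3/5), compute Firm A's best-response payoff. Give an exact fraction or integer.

17/5

low price: (-4)·(1/5) + (-1)·(1/5) + (-6)·(3/5) = -23/5.
medium price: (4)·(1/5) + (4)·(1/5) + (3)·(3/5) = 17/5.
high price: (4)·(1/5) + (-1)·(1/5) + (0)·(3/5) = 3/5.
premium: (8)·(1/5) + (-8)·(1/5) + (-8)·(3/5) = -24/5.
The best pure response is medium price with expected payoff 17/5.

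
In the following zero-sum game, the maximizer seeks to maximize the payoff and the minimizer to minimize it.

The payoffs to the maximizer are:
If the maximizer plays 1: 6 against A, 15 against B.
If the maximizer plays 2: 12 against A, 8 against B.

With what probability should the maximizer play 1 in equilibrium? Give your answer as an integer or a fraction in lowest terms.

Row minima are 6 and 8, so the maximizer's maximin is 8; column maxima are 12 and 15, so the minimizer's minimax is 12. These differ, so the equilibrium is in mixed strategies.
Let the maximizer play 1 with probability p. The minimizer is indifferent when 6p + 12(1−p) = 15p + 8(1−p), giving p = 4/13.

4/13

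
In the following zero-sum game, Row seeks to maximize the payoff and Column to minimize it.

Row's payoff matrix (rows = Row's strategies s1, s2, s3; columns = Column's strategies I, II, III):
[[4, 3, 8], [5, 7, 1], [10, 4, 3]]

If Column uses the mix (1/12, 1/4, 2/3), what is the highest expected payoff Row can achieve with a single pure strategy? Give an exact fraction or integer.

s1: (4)·(1/12) + (3)·(1/4) + (8)·(2/3) = 77/12.
s2: (5)·(1/12) + (7)·(1/4) + (1)·(2/3) = 17/6.
s3: (10)·(1/12) + (4)·(1/4) + (3)·(2/3) = 23/6.
The best pure response is s1 with expected payoff 77/12.

77/12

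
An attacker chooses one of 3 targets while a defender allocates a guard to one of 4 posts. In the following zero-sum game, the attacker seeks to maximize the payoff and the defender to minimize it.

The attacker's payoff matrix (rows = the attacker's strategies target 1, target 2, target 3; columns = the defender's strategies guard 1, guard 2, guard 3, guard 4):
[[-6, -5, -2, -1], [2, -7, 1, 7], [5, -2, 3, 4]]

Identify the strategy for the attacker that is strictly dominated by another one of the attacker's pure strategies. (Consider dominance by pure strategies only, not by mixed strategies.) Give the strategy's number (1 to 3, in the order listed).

Compare target 1 with target 3: 5 > -6, -2 > -5, 3 > -2, 4 > -1.
So target 3 strictly dominates target 1 for the attacker; target 1 is strictly dominated.

1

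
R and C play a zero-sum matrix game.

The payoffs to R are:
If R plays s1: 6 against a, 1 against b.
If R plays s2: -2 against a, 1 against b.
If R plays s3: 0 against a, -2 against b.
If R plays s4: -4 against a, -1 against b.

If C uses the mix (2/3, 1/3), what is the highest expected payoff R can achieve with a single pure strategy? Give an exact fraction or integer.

s1: (6)·(2/3) + (1)·(1/3) = 13/3.
s2: (-2)·(2/3) + (1)·(1/3) = -1.
s3: (0)·(2/3) + (-2)·(1/3) = -2/3.
s4: (-4)·(2/3) + (-1)·(1/3) = -3.
The best pure response is s1 with expected payoff 13/3.

13/3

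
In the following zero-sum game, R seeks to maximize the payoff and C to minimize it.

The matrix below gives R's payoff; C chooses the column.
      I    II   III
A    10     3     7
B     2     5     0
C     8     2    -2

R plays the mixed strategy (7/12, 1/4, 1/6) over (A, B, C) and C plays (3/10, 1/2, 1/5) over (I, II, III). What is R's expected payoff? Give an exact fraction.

Against (3/10, 1/2, 1/5), each row's expected payoff is A: 59/10; B: 31/10; C: 3.
Taking the (7/12, 1/4, 1/6)-weighted average: (7/12)·(59/10) + (1/4)·(31/10) + (1/6)·(3) = 283/60.

283/60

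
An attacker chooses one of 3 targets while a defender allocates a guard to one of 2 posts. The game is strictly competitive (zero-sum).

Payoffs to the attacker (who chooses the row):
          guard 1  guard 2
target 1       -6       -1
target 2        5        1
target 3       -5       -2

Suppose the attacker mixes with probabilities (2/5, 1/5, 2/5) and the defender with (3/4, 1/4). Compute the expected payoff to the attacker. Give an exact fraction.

-14/5

Against (3/4, 1/4), each row's expected payoff is target 1: -19/4; target 2: 4; target 3: -17/4.
Taking the (2/5, 1/5, 2/5)-weighted average: (2/5)·(-19/4) + (1/5)·(4) + (2/5)·(-17/4) = -14/5.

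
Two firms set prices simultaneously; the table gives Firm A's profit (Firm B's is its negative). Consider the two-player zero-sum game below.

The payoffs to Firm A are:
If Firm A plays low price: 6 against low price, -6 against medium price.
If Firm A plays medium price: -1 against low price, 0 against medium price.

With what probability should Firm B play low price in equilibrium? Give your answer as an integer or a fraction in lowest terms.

Row minima are -6 and -1, so Firm A's maximin is -1; column maxima are 6 and 0, so Firm B's minimax is 0. These differ, so the equilibrium is in mixed strategies.
Let Firm B play low price with probability q. Firm A is indifferent when 6q − 6(1−q) = −q, giving q = 6/13.

6/13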